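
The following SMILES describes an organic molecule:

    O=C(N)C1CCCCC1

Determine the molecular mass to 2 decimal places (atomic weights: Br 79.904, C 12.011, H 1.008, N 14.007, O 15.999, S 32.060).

127.19 g/mol

First, the molecular formula is C7H13NO (counting implicit H from valence).
  C: 7 × 12.011 = 84.077
  H: 13 × 1.008 = 13.104
  N: 1 × 14.007 = 14.007
  O: 1 × 15.999 = 15.999
Sum: 7×12.011 + 13×1.008 + 1×14.007 + 1×15.999 = 127.187 → 127.19 g/mol.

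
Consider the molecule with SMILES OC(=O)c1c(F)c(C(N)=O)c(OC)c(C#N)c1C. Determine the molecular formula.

C11H9FN2O4

Walk through each heavy atom and fill implicit hydrogens from standard valence (C 4, N 3, O 2, S 2, halogen 1); for lowercase aromatic atoms, an aromatic c carries 1 H when it has two neighbours and 0 H with three, and aromatic n carries 0 H:
  atom 1: O, bond orders sum to 1 (valence 2) → 1 H
  atom 2: C, bond orders sum to 4 (valence 4) → 0 H
  atom 3: O, bond orders sum to 2 (valence 2) → 0 H
  atom 4: aromatic c, 3 neighbours → 0 H
  atom 5: aromatic c, 3 neighbours → 0 H
  atom 6: F (halogen, monovalent) → 0 H
  atom 7: aromatic c, 3 neighbours → 0 H
  atom 8: C, bond orders sum to 4 (valence 4) → 0 H
  atom 9: N, bond orders sum to 1 (valence 3) → 2 H
  atom 10: O, bond orders sum to 2 (valence 2) → 0 H
  atom 11: aromatic c, 3 neighbours → 0 H
  atom 12: O, bond orders sum to 2 (valence 2) → 0 H
  atom 13: C, bond orders sum to 1 (valence 4) → 3 H
  atom 14: aromatic c, 3 neighbours → 0 H
  atom 15: C, bond orders sum to 4 (valence 4) → 0 H
  atom 16: N, bond orders sum to 3 (valence 3) → 0 H
  atom 17: aromatic c, 3 neighbours → 0 H
  atom 18: C, bond orders sum to 1 (valence 4) → 3 H
Totals → C:11, H:9, F:1, N:2, O:4.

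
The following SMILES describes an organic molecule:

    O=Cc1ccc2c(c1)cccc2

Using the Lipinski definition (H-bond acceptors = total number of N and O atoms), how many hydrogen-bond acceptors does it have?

N atoms: 0; O atoms: 1.
Lipinski HBA = 0 + 1 = 1.

1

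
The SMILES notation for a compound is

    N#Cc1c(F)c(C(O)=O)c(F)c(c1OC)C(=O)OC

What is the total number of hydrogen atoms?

7

Walk through each heavy atom and fill implicit hydrogens from standard valence (C 4, N 3, O 2, S 2, halogen 1); for lowercase aromatic atoms, an aromatic c carries 1 H when it has two neighbours and 0 H with three, and aromatic n carries 0 H:
  atom 1: N, bond orders sum to 3 (valence 3) → 0 H
  atom 2: C, bond orders sum to 4 (valence 4) → 0 H
  atom 3: aromatic c, 3 neighbours → 0 H
  atom 4: aromatic c, 3 neighbours → 0 H
  atom 5: F (halogen, monovalent) → 0 H
  atom 6: aromatic c, 3 neighbours → 0 H
  atom 7: C, bond orders sum to 4 (valence 4) → 0 H
  atom 8: O, bond orders sum to 1 (valence 2) → 1 H
  atom 9: O, bond orders sum to 2 (valence 2) → 0 H
  atom 10: aromatic c, 3 neighbours → 0 H
  atom 11: F (halogen, monovalent) → 0 H
  atom 12: aromatic c, 3 neighbours → 0 H
  atom 13: aromatic c, 3 neighbours → 0 H
  atom 14: O, bond orders sum to 2 (valence 2) → 0 H
  atom 15: C, bond orders sum to 1 (valence 4) → 3 H
  atom 16: C, bond orders sum to 4 (valence 4) → 0 H
  atom 17: O, bond orders sum to 2 (valence 2) → 0 H
  atom 18: O, bond orders sum to 2 (valence 2) → 0 H
  atom 19: C, bond orders sum to 1 (valence 4) → 3 H
Total hydrogens: 7.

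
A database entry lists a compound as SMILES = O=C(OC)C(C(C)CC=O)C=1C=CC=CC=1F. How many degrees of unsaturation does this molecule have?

6

Degree of unsaturation = (number of rings) + (number of π bonds).
Ring closures in the SMILES: 1.
π bonds: 5 double bonds (each 1 DoU) → 5 DoU from unsaturation.
Total DoU = 1 + 5 = 6.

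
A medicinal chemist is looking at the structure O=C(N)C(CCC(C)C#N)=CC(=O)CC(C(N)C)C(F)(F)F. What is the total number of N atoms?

3

Scan the SMILES for N atoms (remember two-letter symbols like Cl and Br are single atoms).
Nitrogen count: 3.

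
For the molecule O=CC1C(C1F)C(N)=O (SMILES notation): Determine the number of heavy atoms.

Every atom symbol written in the SMILES (organic subset) is one heavy atom; implicit H are not written.
Heavy atoms by element → C:5, F:1, N:1, O:2.
Total: 9.

9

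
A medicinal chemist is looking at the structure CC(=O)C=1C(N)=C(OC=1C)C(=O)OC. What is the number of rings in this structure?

1

In SMILES, each pair of matching ring-closure digits denotes one ring-closing bond; the number of such bonds equals the number of independent rings.
Ring-closure bonds here: 1.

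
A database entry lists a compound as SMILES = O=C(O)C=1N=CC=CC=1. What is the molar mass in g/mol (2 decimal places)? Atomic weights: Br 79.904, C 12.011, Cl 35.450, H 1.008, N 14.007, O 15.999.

First, the molecular formula is C6H5NO2 (counting implicit H from valence).
  C: 6 × 12.011 = 72.066
  H: 5 × 1.008 = 5.040
  N: 1 × 14.007 = 14.007
  O: 2 × 15.999 = 31.998
Sum: 6×12.011 + 5×1.008 + 1×14.007 + 2×15.999 = 123.111 → 123.11 g/mol.

123.11 g/mol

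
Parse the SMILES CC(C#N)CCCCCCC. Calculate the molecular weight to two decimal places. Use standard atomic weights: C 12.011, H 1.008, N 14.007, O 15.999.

153.27 g/mol

First, the molecular formula is C10H19N (counting implicit H from valence).
  C: 10 × 12.011 = 120.110
  H: 19 × 1.008 = 19.152
  N: 1 × 14.007 = 14.007
Sum: 10×12.011 + 19×1.008 + 1×14.007 = 153.269 → 153.27 g/mol.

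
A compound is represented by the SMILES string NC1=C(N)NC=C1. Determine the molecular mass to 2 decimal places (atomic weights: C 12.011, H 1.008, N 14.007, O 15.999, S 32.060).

First, the molecular formula is C4H7N3 (counting implicit H from valence).
  C: 4 × 12.011 = 48.044
  H: 7 × 1.008 = 7.056
  N: 3 × 14.007 = 42.021
Sum: 4×12.011 + 7×1.008 + 3×14.007 = 97.121 → 97.12 g/mol.

97.12 g/mol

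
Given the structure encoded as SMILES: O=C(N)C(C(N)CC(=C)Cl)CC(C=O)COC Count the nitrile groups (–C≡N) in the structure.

0

Scan the SMILES for the nitrile motif — none present.
Groups that are present: 1 aldehyde, 1 alkene, 1 amide, 1 ether, 1 primary amine.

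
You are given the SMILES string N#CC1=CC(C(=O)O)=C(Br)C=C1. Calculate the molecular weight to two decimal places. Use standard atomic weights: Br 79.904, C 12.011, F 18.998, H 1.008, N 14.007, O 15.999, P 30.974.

226.03 g/mol

First, the molecular formula is C8H4BrNO2 (counting implicit H from valence).
  Br: 1 × 79.904 = 79.904
  C: 8 × 12.011 = 96.088
  H: 4 × 1.008 = 4.032
  N: 1 × 14.007 = 14.007
  O: 2 × 15.999 = 31.998
Sum: 1×79.904 + 8×12.011 + 4×1.008 + 1×14.007 + 2×15.999 = 226.029 → 226.03 g/mol.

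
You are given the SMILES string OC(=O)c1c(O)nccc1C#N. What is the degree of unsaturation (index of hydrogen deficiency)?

7

Molecular formula: C7H4N2O3.
DoU = (2C + 2 + N − H − X) / 2, where X is the halogen count and O/S are ignored.
    = (2·7 + 2 + 2 − 4 − 0) / 2 = 14 / 2 = 7.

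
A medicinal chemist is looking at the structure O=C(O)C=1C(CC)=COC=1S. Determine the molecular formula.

Walk through each heavy atom and fill implicit hydrogens from standard valence (C 4, N 3, O 2, S 2, halogen 1):
  atom 1: O, bond orders sum to 2 (valence 2) → 0 H
  atom 2: C, bond orders sum to 4 (valence 4) → 0 H
  atom 3: O, bond orders sum to 1 (valence 2) → 1 H
  atom 4: C, bond orders sum to 4 (valence 4) → 0 H
  atom 5: C, bond orders sum to 4 (valence 4) → 0 H
  atom 6: C, bond orders sum to 2 (valence 4) → 2 H
  atom 7: C, bond orders sum to 1 (valence 4) → 3 H
  atom 8: C, bond orders sum to 3 (valence 4) → 1 H
  atom 9: O, bond orders sum to 2 (valence 2) → 0 H
  atom 10: C, bond orders sum to 4 (valence 4) → 0 H
  atom 11: S, bond orders sum to 1 (valence 2) → 1 H
Totals → C:7, H:8, O:3, S:1.

C7H8O3S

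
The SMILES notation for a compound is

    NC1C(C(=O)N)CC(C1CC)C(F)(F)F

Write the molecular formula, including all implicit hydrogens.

C9H15F3N2O

Walk through each heavy atom and fill implicit hydrogens from standard valence (C 4, N 3, O 2, S 2, halogen 1):
  atom 1: N, bond orders sum to 1 (valence 3) → 2 H
  atom 2: C, bond orders sum to 3 (valence 4) → 1 H
  atom 3: C, bond orders sum to 3 (valence 4) → 1 H
  atom 4: C, bond orders sum to 4 (valence 4) → 0 H
  atom 5: O, bond orders sum to 2 (valence 2) → 0 H
  atom 6: N, bond orders sum to 1 (valence 3) → 2 H
  atom 7: C, bond orders sum to 2 (valence 4) → 2 H
  atom 8: C, bond orders sum to 3 (valence 4) → 1 H
  atom 9: C, bond orders sum to 3 (valence 4) → 1 H
  atom 10: C, bond orders sum to 2 (valence 4) → 2 H
  atom 11: C, bond orders sum to 1 (valence 4) → 3 H
  atom 12: C, bond orders sum to 4 (valence 4) → 0 H
  atom 13: F (halogen, monovalent) → 0 H
  atom 14: F (halogen, monovalent) → 0 H
  atom 15: F (halogen, monovalent) → 0 H
Totals → C:9, H:15, F:3, N:2, O:1.
In Hill order: C9H15F3N2O.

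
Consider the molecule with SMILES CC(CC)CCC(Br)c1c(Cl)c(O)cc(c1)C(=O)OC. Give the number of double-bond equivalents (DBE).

Molecular formula: C15H20BrClO3.
DoU = (2C + 2 + N − H − X) / 2, where X is the halogen count and O/S are ignored.
    = (2·15 + 2 + 0 − 20 − 2) / 2 = 10 / 2 = 5.

5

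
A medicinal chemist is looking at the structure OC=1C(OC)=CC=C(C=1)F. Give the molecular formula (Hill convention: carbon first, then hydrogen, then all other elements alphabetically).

C7H7FO2

Walk through each heavy atom and fill implicit hydrogens from standard valence (C 4, N 3, O 2, S 2, halogen 1):
  atom 1: O, bond orders sum to 1 (valence 2) → 1 H
  atom 2: C, bond orders sum to 4 (valence 4) → 0 H
  atom 3: C, bond orders sum to 4 (valence 4) → 0 H
  atom 4: O, bond orders sum to 2 (valence 2) → 0 H
  atom 5: C, bond orders sum to 1 (valence 4) → 3 H
  atom 6: C, bond orders sum to 3 (valence 4) → 1 H
  atom 7: C, bond orders sum to 3 (valence 4) → 1 H
  atom 8: C, bond orders sum to 4 (valence 4) → 0 H
  atom 9: C, bond orders sum to 3 (valence 4) → 1 H
  atom 10: F (halogen, monovalent) → 0 H
Totals → C:7, H:7, F:1, O:2.
In Hill order: C7H7FO2.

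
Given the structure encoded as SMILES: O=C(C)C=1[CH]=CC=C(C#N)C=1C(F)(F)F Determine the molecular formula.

Walk through each heavy atom and fill implicit hydrogens from standard valence (C 4, N 3, O 2, S 2, halogen 1):
  atom 1: O, bond orders sum to 2 (valence 2) → 0 H
  atom 2: C, bond orders sum to 4 (valence 4) → 0 H
  atom 3: C, bond orders sum to 1 (valence 4) → 3 H
  atom 4: C, bond orders sum to 4 (valence 4) → 0 H
  atom 5: C with explicit H count 1
  atom 6: C, bond orders sum to 3 (valence 4) → 1 H
  atom 7: C, bond orders sum to 3 (valence 4) → 1 H
  atom 8: C, bond orders sum to 4 (valence 4) → 0 H
  atom 9: C, bond orders sum to 4 (valence 4) → 0 H
  atom 10: N, bond orders sum to 3 (valence 3) → 0 H
  atom 11: C, bond orders sum to 4 (valence 4) → 0 H
  atom 12: C, bond orders sum to 4 (valence 4) → 0 H
  atom 13: F (halogen, monovalent) → 0 H
  atom 14: F (halogen, monovalent) → 0 H
  atom 15: F (halogen, monovalent) → 0 H
Totals → C:10, H:6, F:3, N:1, O:1.

C10H6F3NO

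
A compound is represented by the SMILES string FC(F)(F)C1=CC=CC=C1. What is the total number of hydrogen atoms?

Walk through each heavy atom and fill implicit hydrogens from standard valence (C 4, N 3, O 2, S 2, halogen 1):
  atom 1: F (halogen, monovalent) → 0 H
  atom 2: C, bond orders sum to 4 (valence 4) → 0 H
  atom 3: F (halogen, monovalent) → 0 H
  atom 4: F (halogen, monovalent) → 0 H
  atom 5: C, bond orders sum to 4 (valence 4) → 0 H
  atom 6: C, bond orders sum to 3 (valence 4) → 1 H
  atom 7: C, bond orders sum to 3 (valence 4) → 1 H
  atom 8: C, bond orders sum to 3 (valence 4) → 1 H
  atom 9: C, bond orders sum to 3 (valence 4) → 1 H
  atom 10: C, bond orders sum to 3 (valence 4) → 1 H
Total hydrogens: 5.

5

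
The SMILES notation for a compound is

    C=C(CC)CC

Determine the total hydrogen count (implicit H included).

12

Walk through each heavy atom and fill implicit hydrogens from standard valence (C 4, N 3, O 2, S 2, halogen 1):
  atom 1: C, bond orders sum to 2 (valence 4) → 2 H
  atom 2: C, bond orders sum to 4 (valence 4) → 0 H
  atom 3: C, bond orders sum to 2 (valence 4) → 2 H
  atom 4: C, bond orders sum to 1 (valence 4) → 3 H
  atom 5: C, bond orders sum to 2 (valence 4) → 2 H
  atom 6: C, bond orders sum to 1 (valence 4) → 3 H
Total hydrogens: 12.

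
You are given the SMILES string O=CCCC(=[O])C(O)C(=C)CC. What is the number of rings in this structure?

0

In SMILES, each pair of matching ring-closure digits denotes one ring-closing bond; the number of such bonds equals the number of independent rings.
Ring-closure bonds here: 0.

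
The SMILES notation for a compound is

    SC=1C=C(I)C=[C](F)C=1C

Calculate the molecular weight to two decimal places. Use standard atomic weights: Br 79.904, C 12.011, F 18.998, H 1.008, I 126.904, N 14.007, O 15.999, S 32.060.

268.09 g/mol

First, the molecular formula is C7H6FIS (counting implicit H from valence).
  C: 7 × 12.011 = 84.077
  F: 1 × 18.998 = 18.998
  H: 6 × 1.008 = 6.048
  I: 1 × 126.904 = 126.904
  S: 1 × 32.060 = 32.060
Sum: 7×12.011 + 1×18.998 + 6×1.008 + 1×126.904 + 1×32.060 = 268.087 → 268.09 g/mol.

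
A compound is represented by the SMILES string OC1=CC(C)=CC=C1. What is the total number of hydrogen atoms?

Walk through each heavy atom and fill implicit hydrogens from standard valence (C 4, N 3, O 2, S 2, halogen 1):
  atom 1: O, bond orders sum to 1 (valence 2) → 1 H
  atom 2: C, bond orders sum to 4 (valence 4) → 0 H
  atom 3: C, bond orders sum to 3 (valence 4) → 1 H
  atom 4: C, bond orders sum to 4 (valence 4) → 0 H
  atom 5: C, bond orders sum to 1 (valence 4) → 3 H
  atom 6: C, bond orders sum to 3 (valence 4) → 1 H
  atom 7: C, bond orders sum to 3 (valence 4) → 1 H
  atom 8: C, bond orders sum to 3 (valence 4) → 1 H
Total hydrogens: 8.

8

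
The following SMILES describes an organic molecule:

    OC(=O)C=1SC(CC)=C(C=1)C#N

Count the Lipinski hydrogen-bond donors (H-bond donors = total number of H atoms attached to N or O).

1

Donors: find every N or O and count the H atoms it carries.
  atom 1 (O): bond orders sum to 1 → 1 H
  atom 3 (O): bond orders sum to 2 → 0 H
  atom 12 (N): bond orders sum to 3 → 0 H
Lipinski HBD = 1.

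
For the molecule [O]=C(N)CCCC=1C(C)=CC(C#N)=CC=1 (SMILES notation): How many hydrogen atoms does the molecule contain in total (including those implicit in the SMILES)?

14

Walk through each heavy atom and fill implicit hydrogens from standard valence (C 4, N 3, O 2, S 2, halogen 1):
  atom 1: O with explicit H count 0
  atom 2: C, bond orders sum to 4 (valence 4) → 0 H
  atom 3: N, bond orders sum to 1 (valence 3) → 2 H
  atom 4: C, bond orders sum to 2 (valence 4) → 2 H
  atom 5: C, bond orders sum to 2 (valence 4) → 2 H
  atom 6: C, bond orders sum to 2 (valence 4) → 2 H
  atom 7: C, bond orders sum to 4 (valence 4) → 0 H
  atom 8: C, bond orders sum to 4 (valence 4) → 0 H
  atom 9: C, bond orders sum to 1 (valence 4) → 3 H
  atom 10: C, bond orders sum to 3 (valence 4) → 1 H
  atom 11: C, bond orders sum to 4 (valence 4) → 0 H
  atom 12: C, bond orders sum to 4 (valence 4) → 0 H
  atom 13: N, bond orders sum to 3 (valence 3) → 0 H
  atom 14: C, bond orders sum to 3 (valence 4) → 1 H
  atom 15: C, bond orders sum to 3 (valence 4) → 1 H
Total hydrogens: 14.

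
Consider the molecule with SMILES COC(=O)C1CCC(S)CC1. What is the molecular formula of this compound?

Walk through each heavy atom and fill implicit hydrogens from standard valence (C 4, N 3, O 2, S 2, halogen 1):
  atom 1: C, bond orders sum to 1 (valence 4) → 3 H
  atom 2: O, bond orders sum to 2 (valence 2) → 0 H
  atom 3: C, bond orders sum to 4 (valence 4) → 0 H
  atom 4: O, bond orders sum to 2 (valence 2) → 0 H
  atom 5: C, bond orders sum to 3 (valence 4) → 1 H
  atom 6: C, bond orders sum to 2 (valence 4) → 2 H
  atom 7: C, bond orders sum to 2 (valence 4) → 2 H
  atom 8: C, bond orders sum to 3 (valence 4) → 1 H
  atom 9: S, bond orders sum to 1 (valence 2) → 1 H
  atom 10: C, bond orders sum to 2 (valence 4) → 2 H
  atom 11: C, bond orders sum to 2 (valence 4) → 2 H
Totals → C:8, H:14, O:2, S:1.

C8H14O2S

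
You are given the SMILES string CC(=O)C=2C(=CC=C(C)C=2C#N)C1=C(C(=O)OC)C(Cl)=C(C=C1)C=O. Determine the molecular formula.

C19H14ClNO4

Walk through each heavy atom and fill implicit hydrogens from standard valence (C 4, N 3, O 2, S 2, halogen 1):
  atom 1: C, bond orders sum to 1 (valence 4) → 3 H
  atom 2: C, bond orders sum to 4 (valence 4) → 0 H
  atom 3: O, bond orders sum to 2 (valence 2) → 0 H
  atom 4: C, bond orders sum to 4 (valence 4) → 0 H
  atom 5: C, bond orders sum to 4 (valence 4) → 0 H
  atom 6: C, bond orders sum to 3 (valence 4) → 1 H
  atom 7: C, bond orders sum to 3 (valence 4) → 1 H
  atom 8: C, bond orders sum to 4 (valence 4) → 0 H
  atom 9: C, bond orders sum to 1 (valence 4) → 3 H
  atom 10: C, bond orders sum to 4 (valence 4) → 0 H
  atom 11: C, bond orders sum to 4 (valence 4) → 0 H
  atom 12: N, bond orders sum to 3 (valence 3) → 0 H
  atom 13: C, bond orders sum to 4 (valence 4) → 0 H
  atom 14: C, bond orders sum to 4 (valence 4) → 0 H
  atom 15: C, bond orders sum to 4 (valence 4) → 0 H
  atom 16: O, bond orders sum to 2 (valence 2) → 0 H
  atom 17: O, bond orders sum to 2 (valence 2) → 0 H
  atom 18: C, bond orders sum to 1 (valence 4) → 3 H
  atom 19: C, bond orders sum to 4 (valence 4) → 0 H
  atom 20: Cl (halogen, monovalent) → 0 H
  atom 21: C, bond orders sum to 4 (valence 4) → 0 H
  atom 22: C, bond orders sum to 3 (valence 4) → 1 H
  atom 23: C, bond orders sum to 3 (valence 4) → 1 H
  atom 24: C, bond orders sum to 3 (valence 4) → 1 H
  atom 25: O, bond orders sum to 2 (valence 2) → 0 H
Totals → C:19, H:14, Cl:1, N:1, O:4.
In Hill order: C19H14ClNO4.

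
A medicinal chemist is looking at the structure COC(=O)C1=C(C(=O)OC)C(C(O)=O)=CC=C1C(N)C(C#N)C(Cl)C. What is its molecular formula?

Walk through each heavy atom and fill implicit hydrogens from standard valence (C 4, N 3, O 2, S 2, halogen 1):
  atom 1: C, bond orders sum to 1 (valence 4) → 3 H
  atom 2: O, bond orders sum to 2 (valence 2) → 0 H
  atom 3: C, bond orders sum to 4 (valence 4) → 0 H
  atom 4: O, bond orders sum to 2 (valence 2) → 0 H
  atom 5: C, bond orders sum to 4 (valence 4) → 0 H
  atom 6: C, bond orders sum to 4 (valence 4) → 0 H
  atom 7: C, bond orders sum to 4 (valence 4) → 0 H
  atom 8: O, bond orders sum to 2 (valence 2) → 0 H
  atom 9: O, bond orders sum to 2 (valence 2) → 0 H
  atom 10: C, bond orders sum to 1 (valence 4) → 3 H
  atom 11: C, bond orders sum to 4 (valence 4) → 0 H
  atom 12: C, bond orders sum to 4 (valence 4) → 0 H
  atom 13: O, bond orders sum to 1 (valence 2) → 1 H
  atom 14: O, bond orders sum to 2 (valence 2) → 0 H
  atom 15: C, bond orders sum to 3 (valence 4) → 1 H
  atom 16: C, bond orders sum to 3 (valence 4) → 1 H
  atom 17: C, bond orders sum to 4 (valence 4) → 0 H
  atom 18: C, bond orders sum to 3 (valence 4) → 1 H
  atom 19: N, bond orders sum to 1 (valence 3) → 2 H
  atom 20: C, bond orders sum to 3 (valence 4) → 1 H
  atom 21: C, bond orders sum to 4 (valence 4) → 0 H
  atom 22: N, bond orders sum to 3 (valence 3) → 0 H
  atom 23: C, bond orders sum to 3 (valence 4) → 1 H
  atom 24: Cl (halogen, monovalent) → 0 H
  atom 25: C, bond orders sum to 1 (valence 4) → 3 H
Totals → C:16, H:17, Cl:1, N:2, O:6.

C16H17ClN2O6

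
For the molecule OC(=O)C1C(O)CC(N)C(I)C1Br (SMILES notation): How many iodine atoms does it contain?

1

Scan the SMILES for I atoms (remember two-letter symbols like Cl and Br are single atoms).
Iodine count: 1.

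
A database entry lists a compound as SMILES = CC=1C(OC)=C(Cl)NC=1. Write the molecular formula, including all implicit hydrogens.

Walk through each heavy atom and fill implicit hydrogens from standard valence (C 4, N 3, O 2, S 2, halogen 1):
  atom 1: C, bond orders sum to 1 (valence 4) → 3 H
  atom 2: C, bond orders sum to 4 (valence 4) → 0 H
  atom 3: C, bond orders sum to 4 (valence 4) → 0 H
  atom 4: O, bond orders sum to 2 (valence 2) → 0 H
  atom 5: C, bond orders sum to 1 (valence 4) → 3 H
  atom 6: C, bond orders sum to 4 (valence 4) → 0 H
  atom 7: Cl (halogen, monovalent) → 0 H
  atom 8: N, bond orders sum to 2 (valence 3) → 1 H
  atom 9: C, bond orders sum to 3 (valence 4) → 1 H
Totals → C:6, H:8, Cl:1, N:1, O:1.
In Hill order: C6H8ClNO.

C6H8ClNO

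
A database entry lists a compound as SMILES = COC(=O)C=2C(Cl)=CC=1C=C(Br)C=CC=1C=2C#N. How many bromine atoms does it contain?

Scan the SMILES for Br atoms (remember two-letter symbols like Cl and Br are single atoms).
Bromine count: 1.

1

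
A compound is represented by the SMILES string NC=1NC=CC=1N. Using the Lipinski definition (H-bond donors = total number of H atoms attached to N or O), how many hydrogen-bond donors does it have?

Donors: find every N or O and count the H atoms it carries.
  atom 1 (N): bond orders sum to 1 → 2 H
  atom 3 (N): bond orders sum to 2 → 1 H
  atom 7 (N): bond orders sum to 1 → 2 H
Lipinski HBD = 5.

5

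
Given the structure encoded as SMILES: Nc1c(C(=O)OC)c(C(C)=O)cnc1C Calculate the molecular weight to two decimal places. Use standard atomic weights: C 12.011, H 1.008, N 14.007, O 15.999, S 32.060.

208.22 g/mol

First, the molecular formula is C10H12N2O3 (counting implicit H from valence).
  C: 10 × 12.011 = 120.110
  H: 12 × 1.008 = 12.096
  N: 2 × 14.007 = 28.014
  O: 3 × 15.999 = 47.997
Sum: 10×12.011 + 12×1.008 + 2×14.007 + 3×15.999 = 208.217 → 208.22 g/mol.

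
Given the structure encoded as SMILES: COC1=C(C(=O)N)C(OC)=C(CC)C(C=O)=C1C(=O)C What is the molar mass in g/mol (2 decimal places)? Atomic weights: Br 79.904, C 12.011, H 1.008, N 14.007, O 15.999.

First, the molecular formula is C14H17NO5 (counting implicit H from valence).
  C: 14 × 12.011 = 168.154
  H: 17 × 1.008 = 17.136
  N: 1 × 14.007 = 14.007
  O: 5 × 15.999 = 79.995
Sum: 14×12.011 + 17×1.008 + 1×14.007 + 5×15.999 = 279.292 → 279.29 g/mol.

279.29 g/mol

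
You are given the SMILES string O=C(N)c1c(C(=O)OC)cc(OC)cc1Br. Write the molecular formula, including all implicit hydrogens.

C10H10BrNO4

Walk through each heavy atom and fill implicit hydrogens from standard valence (C 4, N 3, O 2, S 2, halogen 1); for lowercase aromatic atoms, an aromatic c carries 1 H when it has two neighbours and 0 H with three, and aromatic n carries 0 H:
  atom 1: O, bond orders sum to 2 (valence 2) → 0 H
  atom 2: C, bond orders sum to 4 (valence 4) → 0 H
  atom 3: N, bond orders sum to 1 (valence 3) → 2 H
  atom 4: aromatic c, 3 neighbours → 0 H
  atom 5: aromatic c, 3 neighbours → 0 H
  atom 6: C, bond orders sum to 4 (valence 4) → 0 H
  atom 7: O, bond orders sum to 2 (valence 2) → 0 H
  atom 8: O, bond orders sum to 2 (valence 2) → 0 H
  atom 9: C, bond orders sum to 1 (valence 4) → 3 H
  atom 10: aromatic c, 2 neighbours → 1 H
  atom 11: aromatic c, 3 neighbours → 0 H
  atom 12: O, bond orders sum to 2 (valence 2) → 0 H
  atom 13: C, bond orders sum to 1 (valence 4) → 3 H
  atom 14: aromatic c, 2 neighbours → 1 H
  atom 15: aromatic c, 3 neighbours → 0 H
  atom 16: Br (halogen, monovalent) → 0 H
Totals → C:10, H:10, Br:1, N:1, O:4.
In Hill order: C10H10BrNO4.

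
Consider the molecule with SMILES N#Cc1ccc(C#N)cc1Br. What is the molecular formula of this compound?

Walk through each heavy atom and fill implicit hydrogens from standard valence (C 4, N 3, O 2, S 2, halogen 1); for lowercase aromatic atoms, an aromatic c carries 1 H when it has two neighbours and 0 H with three, and aromatic n carries 0 H:
  atom 1: N, bond orders sum to 3 (valence 3) → 0 H
  atom 2: C, bond orders sum to 4 (valence 4) → 0 H
  atom 3: aromatic c, 3 neighbours → 0 H
  atom 4: aromatic c, 2 neighbours → 1 H
  atom 5: aromatic c, 2 neighbours → 1 H
  atom 6: aromatic c, 3 neighbours → 0 H
  atom 7: C, bond orders sum to 4 (valence 4) → 0 H
  atom 8: N, bond orders sum to 3 (valence 3) → 0 H
  atom 9: aromatic c, 2 neighbours → 1 H
  atom 10: aromatic c, 3 neighbours → 0 H
  atom 11: Br (halogen, monovalent) → 0 H
Totals → C:8, H:3, Br:1, N:2.
In Hill order: C8H3BrN2.

C8H3BrN2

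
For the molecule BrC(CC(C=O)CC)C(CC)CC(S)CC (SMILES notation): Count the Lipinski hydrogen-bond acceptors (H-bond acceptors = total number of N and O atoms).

N atoms: 0; O atoms: 1.
Lipinski HBA = 0 + 1 = 1.

1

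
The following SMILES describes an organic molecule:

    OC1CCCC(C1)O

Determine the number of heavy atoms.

8

Every atom symbol written in the SMILES (organic subset) is one heavy atom; implicit H are not written.
Heavy atoms by element → C:6, O:2.
Total: 8.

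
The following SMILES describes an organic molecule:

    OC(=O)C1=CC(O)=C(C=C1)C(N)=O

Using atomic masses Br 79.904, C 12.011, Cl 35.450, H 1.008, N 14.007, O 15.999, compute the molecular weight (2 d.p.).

181.15 g/mol

First, the molecular formula is C8H7NO4 (counting implicit H from valence).
  C: 8 × 12.011 = 96.088
  H: 7 × 1.008 = 7.056
  N: 1 × 14.007 = 14.007
  O: 4 × 15.999 = 63.996
Sum: 8×12.011 + 7×1.008 + 1×14.007 + 4×15.999 = 181.147 → 181.15 g/mol.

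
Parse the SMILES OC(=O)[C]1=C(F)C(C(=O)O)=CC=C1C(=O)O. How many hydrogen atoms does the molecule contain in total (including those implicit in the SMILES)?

Walk through each heavy atom and fill implicit hydrogens from standard valence (C 4, N 3, O 2, S 2, halogen 1):
  atom 1: O, bond orders sum to 1 (valence 2) → 1 H
  atom 2: C, bond orders sum to 4 (valence 4) → 0 H
  atom 3: O, bond orders sum to 2 (valence 2) → 0 H
  atom 4: C with explicit H count 0
  atom 5: C, bond orders sum to 4 (valence 4) → 0 H
  atom 6: F (halogen, monovalent) → 0 H
  atom 7: C, bond orders sum to 4 (valence 4) → 0 H
  atom 8: C, bond orders sum to 4 (valence 4) → 0 H
  atom 9: O, bond orders sum to 2 (valence 2) → 0 H
  atom 10: O, bond orders sum to 1 (valence 2) → 1 H
  atom 11: C, bond orders sum to 3 (valence 4) → 1 H
  atom 12: C, bond orders sum to 3 (valence 4) → 1 H
  atom 13: C, bond orders sum to 4 (valence 4) → 0 H
  atom 14: C, bond orders sum to 4 (valence 4) → 0 H
  atom 15: O, bond orders sum to 2 (valence 2) → 0 H
  atom 16: O, bond orders sum to 1 (valence 2) → 1 H
Total hydrogens: 5.

5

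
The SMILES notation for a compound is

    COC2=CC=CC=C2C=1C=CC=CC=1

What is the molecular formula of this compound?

Walk through each heavy atom and fill implicit hydrogens from standard valence (C 4, N 3, O 2, S 2, halogen 1):
  atom 1: C, bond orders sum to 1 (valence 4) → 3 H
  atom 2: O, bond orders sum to 2 (valence 2) → 0 H
  atom 3: C, bond orders sum to 4 (valence 4) → 0 H
  atom 4: C, bond orders sum to 3 (valence 4) → 1 H
  atom 5: C, bond orders sum to 3 (valence 4) → 1 H
  atom 6: C, bond orders sum to 3 (valence 4) → 1 H
  atom 7: C, bond orders sum to 3 (valence 4) → 1 H
  atom 8: C, bond orders sum to 4 (valence 4) → 0 H
  atom 9: C, bond orders sum to 4 (valence 4) → 0 H
  atom 10: C, bond orders sum to 3 (valence 4) → 1 H
  atom 11: C, bond orders sum to 3 (valence 4) → 1 H
  atom 12: C, bond orders sum to 3 (valence 4) → 1 H
  atom 13: C, bond orders sum to 3 (valence 4) → 1 H
  atom 14: C, bond orders sum to 3 (valence 4) → 1 H
Totals → C:13, H:12, O:1.

C13H12O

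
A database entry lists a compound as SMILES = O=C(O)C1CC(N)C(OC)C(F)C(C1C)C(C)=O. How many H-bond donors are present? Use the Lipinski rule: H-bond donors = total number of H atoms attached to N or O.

Donors: find every N or O and count the H atoms it carries.
  atom 1 (O): bond orders sum to 2 → 0 H
  atom 3 (O): bond orders sum to 1 → 1 H
  atom 7 (N): bond orders sum to 1 → 2 H
  atom 9 (O): bond orders sum to 2 → 0 H
  atom 18 (O): bond orders sum to 2 → 0 H
Lipinski HBD = 3.

3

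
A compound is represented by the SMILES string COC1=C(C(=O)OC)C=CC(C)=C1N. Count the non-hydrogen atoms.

14

Every atom symbol written in the SMILES (organic subset) is one heavy atom; implicit H are not written.
Heavy atoms by element → C:10, N:1, O:3.
Total: 14.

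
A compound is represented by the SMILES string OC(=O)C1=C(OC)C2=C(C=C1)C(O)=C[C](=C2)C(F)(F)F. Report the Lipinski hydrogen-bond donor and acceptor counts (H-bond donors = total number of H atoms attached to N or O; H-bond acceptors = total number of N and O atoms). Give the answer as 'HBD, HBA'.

Donors: find every N or O and count the H atoms it carries.
  atom 1 (O): bond orders sum to 1 → 1 H
  atom 3 (O): bond orders sum to 2 → 0 H
  atom 6 (O): bond orders sum to 2 → 0 H
  atom 13 (O): bond orders sum to 1 → 1 H
Lipinski HBD = 2.
Acceptors: N atoms = 0, O atoms = 4 → HBA = 4.

2, 4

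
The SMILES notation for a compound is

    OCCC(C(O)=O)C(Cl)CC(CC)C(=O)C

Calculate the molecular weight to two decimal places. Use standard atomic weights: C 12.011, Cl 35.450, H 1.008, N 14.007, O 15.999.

250.72 g/mol

First, the molecular formula is C11H19ClO4 (counting implicit H from valence).
  C: 11 × 12.011 = 132.121
  Cl: 1 × 35.450 = 35.450
  H: 19 × 1.008 = 19.152
  O: 4 × 15.999 = 63.996
Sum: 11×12.011 + 1×35.450 + 19×1.008 + 4×15.999 = 250.719 → 250.72 g/mol.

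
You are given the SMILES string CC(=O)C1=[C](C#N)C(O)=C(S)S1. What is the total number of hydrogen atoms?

5

Walk through each heavy atom and fill implicit hydrogens from standard valence (C 4, N 3, O 2, S 2, halogen 1):
  atom 1: C, bond orders sum to 1 (valence 4) → 3 H
  atom 2: C, bond orders sum to 4 (valence 4) → 0 H
  atom 3: O, bond orders sum to 2 (valence 2) → 0 H
  atom 4: C, bond orders sum to 4 (valence 4) → 0 H
  atom 5: C with explicit H count 0
  atom 6: C, bond orders sum to 4 (valence 4) → 0 H
  atom 7: N, bond orders sum to 3 (valence 3) → 0 H
  atom 8: C, bond orders sum to 4 (valence 4) → 0 H
  atom 9: O, bond orders sum to 1 (valence 2) → 1 H
  atom 10: C, bond orders sum to 4 (valence 4) → 0 H
  atom 11: S, bond orders sum to 1 (valence 2) → 1 H
  atom 12: S, bond orders sum to 2 (valence 2) → 0 H
Total hydrogens: 5.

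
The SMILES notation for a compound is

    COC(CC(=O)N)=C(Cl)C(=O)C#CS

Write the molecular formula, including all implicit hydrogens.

C8H8ClNO3S

Walk through each heavy atom and fill implicit hydrogens from standard valence (C 4, N 3, O 2, S 2, halogen 1):
  atom 1: C, bond orders sum to 1 (valence 4) → 3 H
  atom 2: O, bond orders sum to 2 (valence 2) → 0 H
  atom 3: C, bond orders sum to 4 (valence 4) → 0 H
  atom 4: C, bond orders sum to 2 (valence 4) → 2 H
  atom 5: C, bond orders sum to 4 (valence 4) → 0 H
  atom 6: O, bond orders sum to 2 (valence 2) → 0 H
  atom 7: N, bond orders sum to 1 (valence 3) → 2 H
  atom 8: C, bond orders sum to 4 (valence 4) → 0 H
  atom 9: Cl (halogen, monovalent) → 0 H
  atom 10: C, bond orders sum to 4 (valence 4) → 0 H
  atom 11: O, bond orders sum to 2 (valence 2) → 0 H
  atom 12: C, bond orders sum to 4 (valence 4) → 0 H
  atom 13: C, bond orders sum to 4 (valence 4) → 0 H
  atom 14: S, bond orders sum to 1 (valence 2) → 1 H
Totals → C:8, H:8, Cl:1, N:1, O:3, S:1.
In Hill order: C8H8ClNO3S.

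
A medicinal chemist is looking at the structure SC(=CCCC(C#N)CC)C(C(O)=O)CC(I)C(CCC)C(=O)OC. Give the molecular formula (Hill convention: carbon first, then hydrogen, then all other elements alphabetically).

C18H28INO4S

Walk through each heavy atom and fill implicit hydrogens from standard valence (C 4, N 3, O 2, S 2, halogen 1):
  atom 1: S, bond orders sum to 1 (valence 2) → 1 H
  atom 2: C, bond orders sum to 4 (valence 4) → 0 H
  atom 3: C, bond orders sum to 3 (valence 4) → 1 H
  atom 4: C, bond orders sum to 2 (valence 4) → 2 H
  atom 5: C, bond orders sum to 2 (valence 4) → 2 H
  atom 6: C, bond orders sum to 3 (valence 4) → 1 H
  atom 7: C, bond orders sum to 4 (valence 4) → 0 H
  atom 8: N, bond orders sum to 3 (valence 3) → 0 H
  atom 9: C, bond orders sum to 2 (valence 4) → 2 H
  atom 10: C, bond orders sum to 1 (valence 4) → 3 H
  atom 11: C, bond orders sum to 3 (valence 4) → 1 H
  atom 12: C, bond orders sum to 4 (valence 4) → 0 H
  atom 13: O, bond orders sum to 1 (valence 2) → 1 H
  atom 14: O, bond orders sum to 2 (valence 2) → 0 H
  atom 15: C, bond orders sum to 2 (valence 4) → 2 H
  atom 16: C, bond orders sum to 3 (valence 4) → 1 H
  atom 17: I (halogen, monovalent) → 0 H
  atom 18: C, bond orders sum to 3 (valence 4) → 1 H
  atom 19: C, bond orders sum to 2 (valence 4) → 2 H
  atom 20: C, bond orders sum to 2 (valence 4) → 2 H
  atom 21: C, bond orders sum to 1 (valence 4) → 3 H
  atom 22: C, bond orders sum to 4 (valence 4) → 0 H
  atom 23: O, bond orders sum to 2 (valence 2) → 0 H
  atom 24: O, bond orders sum to 2 (valence 2) → 0 H
  atom 25: C, bond orders sum to 1 (valence 4) → 3 H
Totals → C:18, H:28, I:1, N:1, O:4, S:1.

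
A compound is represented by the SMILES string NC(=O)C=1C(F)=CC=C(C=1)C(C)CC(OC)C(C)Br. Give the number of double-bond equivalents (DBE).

5

Degree of unsaturation = (number of rings) + (number of π bonds).
Ring closures in the SMILES: 1.
π bonds: 4 double bonds (each 1 DoU) → 4 DoU from unsaturation.
Total DoU = 1 + 4 = 5.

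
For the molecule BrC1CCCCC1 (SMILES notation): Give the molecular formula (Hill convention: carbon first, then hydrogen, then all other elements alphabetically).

C6H11Br

Walk through each heavy atom and fill implicit hydrogens from standard valence (C 4, N 3, O 2, S 2, halogen 1):
  atom 1: Br (halogen, monovalent) → 0 H
  atom 2: C, bond orders sum to 3 (valence 4) → 1 H
  atom 3: C, bond orders sum to 2 (valence 4) → 2 H
  atom 4: C, bond orders sum to 2 (valence 4) → 2 H
  atom 5: C, bond orders sum to 2 (valence 4) → 2 H
  atom 6: C, bond orders sum to 2 (valence 4) → 2 H
  atom 7: C, bond orders sum to 2 (valence 4) → 2 H
Totals → C:6, H:11, Br:1.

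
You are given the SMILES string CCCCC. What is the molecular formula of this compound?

Walk through each heavy atom and fill implicit hydrogens from standard valence (C 4, N 3, O 2, S 2, halogen 1):
  atom 1: C, bond orders sum to 1 (valence 4) → 3 H
  atom 2: C, bond orders sum to 2 (valence 4) → 2 H
  atom 3: C, bond orders sum to 2 (valence 4) → 2 H
  atom 4: C, bond orders sum to 2 (valence 4) → 2 H
  atom 5: C, bond orders sum to 1 (valence 4) → 3 H
Totals → C:5, H:12.
In Hill order: C5H12.

C5H12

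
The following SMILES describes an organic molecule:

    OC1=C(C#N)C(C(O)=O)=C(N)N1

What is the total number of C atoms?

6

Count every carbon token in the SMILES (each C, including those in ring-closure positions and inside branches).
Carbon count: 6.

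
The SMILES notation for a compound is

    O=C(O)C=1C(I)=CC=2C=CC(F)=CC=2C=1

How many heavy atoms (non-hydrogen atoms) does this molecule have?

15

Every atom symbol written in the SMILES (organic subset) is one heavy atom; implicit H are not written.
Heavy atoms by element → C:11, F:1, I:1, O:2.
Total: 15.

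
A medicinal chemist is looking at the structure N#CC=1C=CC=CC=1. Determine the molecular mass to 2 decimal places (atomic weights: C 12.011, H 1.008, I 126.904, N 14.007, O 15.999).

103.12 g/mol

First, the molecular formula is C7H5N (counting implicit H from valence).
  C: 7 × 12.011 = 84.077
  H: 5 × 1.008 = 5.040
  N: 1 × 14.007 = 14.007
Sum: 7×12.011 + 5×1.008 + 1×14.007 = 103.124 → 103.12 g/mol.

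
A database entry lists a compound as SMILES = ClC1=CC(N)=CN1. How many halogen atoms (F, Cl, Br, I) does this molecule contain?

Halogen atoms appear at heavy-atom position 1 (1×Cl).
Other groups present: 1 primary amine.
Halogen count: 1.

1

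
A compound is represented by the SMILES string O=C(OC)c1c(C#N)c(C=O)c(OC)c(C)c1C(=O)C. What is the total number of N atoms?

1

Scan the SMILES for N atoms (remember two-letter symbols like Cl and Br are single atoms).
Nitrogen count: 1.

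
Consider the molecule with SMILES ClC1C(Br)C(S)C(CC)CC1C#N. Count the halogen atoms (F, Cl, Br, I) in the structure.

Halogen atoms appear at heavy-atom positions 1, 4 (1×Br, 1×Cl).
Other groups present: 1 nitrile, 1 thiol.
Halogen count: 2.

2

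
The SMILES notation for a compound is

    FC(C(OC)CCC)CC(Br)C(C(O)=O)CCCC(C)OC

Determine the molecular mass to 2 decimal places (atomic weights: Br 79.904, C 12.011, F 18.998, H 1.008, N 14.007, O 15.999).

385.31 g/mol

First, the molecular formula is C16H30BrFO4 (counting implicit H from valence).
  Br: 1 × 79.904 = 79.904
  C: 16 × 12.011 = 192.176
  F: 1 × 18.998 = 18.998
  H: 30 × 1.008 = 30.240
  O: 4 × 15.999 = 63.996
Sum: 1×79.904 + 16×12.011 + 1×18.998 + 30×1.008 + 4×15.999 = 385.314 → 385.31 g/mol.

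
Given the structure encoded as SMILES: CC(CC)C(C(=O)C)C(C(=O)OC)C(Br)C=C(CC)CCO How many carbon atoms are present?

Count every carbon token in the SMILES (each C, including those in ring-closure positions and inside branches).
Carbon count: 17.

17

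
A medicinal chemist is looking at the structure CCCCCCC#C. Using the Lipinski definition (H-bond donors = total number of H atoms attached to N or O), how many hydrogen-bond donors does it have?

0

Donors: find every N or O and count the H atoms it carries.
  (no N or O atoms present)
Lipinski HBD = 0.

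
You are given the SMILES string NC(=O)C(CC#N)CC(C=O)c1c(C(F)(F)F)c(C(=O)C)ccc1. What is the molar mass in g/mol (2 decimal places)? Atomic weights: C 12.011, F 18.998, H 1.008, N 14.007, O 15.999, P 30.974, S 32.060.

340.30 g/mol

First, the molecular formula is C16H15F3N2O3 (counting implicit H from valence).
  C: 16 × 12.011 = 192.176
  F: 3 × 18.998 = 56.994
  H: 15 × 1.008 = 15.120
  N: 2 × 14.007 = 28.014
  O: 3 × 15.999 = 47.997
Sum: 16×12.011 + 3×18.998 + 15×1.008 + 2×14.007 + 3×15.999 = 340.301 → 340.30 g/mol.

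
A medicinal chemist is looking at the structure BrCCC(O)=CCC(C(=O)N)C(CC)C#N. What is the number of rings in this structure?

0

In SMILES, each pair of matching ring-closure digits denotes one ring-closing bond; the number of such bonds equals the number of independent rings.
Ring-closure bonds here: 0.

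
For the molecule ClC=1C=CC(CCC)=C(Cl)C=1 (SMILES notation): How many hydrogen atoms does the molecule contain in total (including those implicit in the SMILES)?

10

Walk through each heavy atom and fill implicit hydrogens from standard valence (C 4, N 3, O 2, S 2, halogen 1):
  atom 1: Cl (halogen, monovalent) → 0 H
  atom 2: C, bond orders sum to 4 (valence 4) → 0 H
  atom 3: C, bond orders sum to 3 (valence 4) → 1 H
  atom 4: C, bond orders sum to 3 (valence 4) → 1 H
  atom 5: C, bond orders sum to 4 (valence 4) → 0 H
  atom 6: C, bond orders sum to 2 (valence 4) → 2 H
  atom 7: C, bond orders sum to 2 (valence 4) → 2 H
  atom 8: C, bond orders sum to 1 (valence 4) → 3 H
  atom 9: C, bond orders sum to 4 (valence 4) → 0 H
  atom 10: Cl (halogen, monovalent) → 0 H
  atom 11: C, bond orders sum to 3 (valence 4) → 1 H
Total hydrogens: 10.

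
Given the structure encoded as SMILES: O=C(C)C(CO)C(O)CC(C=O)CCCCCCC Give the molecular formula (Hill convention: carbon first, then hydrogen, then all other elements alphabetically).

Walk through each heavy atom and fill implicit hydrogens from standard valence (C 4, N 3, O 2, S 2, halogen 1):
  atom 1: O, bond orders sum to 2 (valence 2) → 0 H
  atom 2: C, bond orders sum to 4 (valence 4) → 0 H
  atom 3: C, bond orders sum to 1 (valence 4) → 3 H
  atom 4: C, bond orders sum to 3 (valence 4) → 1 H
  atom 5: C, bond orders sum to 2 (valence 4) → 2 H
  atom 6: O, bond orders sum to 1 (valence 2) → 1 H
  atom 7: C, bond orders sum to 3 (valence 4) → 1 H
  atom 8: O, bond orders sum to 1 (valence 2) → 1 H
  atom 9: C, bond orders sum to 2 (valence 4) → 2 H
  atom 10: C, bond orders sum to 3 (valence 4) → 1 H
  atom 11: C, bond orders sum to 3 (valence 4) → 1 H
  atom 12: O, bond orders sum to 2 (valence 2) → 0 H
  atom 13: C, bond orders sum to 2 (valence 4) → 2 H
  atom 14: C, bond orders sum to 2 (valence 4) → 2 H
  atom 15: C, bond orders sum to 2 (valence 4) → 2 H
  atom 16: C, bond orders sum to 2 (valence 4) → 2 H
  atom 17: C, bond orders sum to 2 (valence 4) → 2 H
  atom 18: C, bond orders sum to 2 (valence 4) → 2 H
  atom 19: C, bond orders sum to 1 (valence 4) → 3 H
Totals → C:15, H:28, O:4.
In Hill order: C15H28O4.

C15H28O4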